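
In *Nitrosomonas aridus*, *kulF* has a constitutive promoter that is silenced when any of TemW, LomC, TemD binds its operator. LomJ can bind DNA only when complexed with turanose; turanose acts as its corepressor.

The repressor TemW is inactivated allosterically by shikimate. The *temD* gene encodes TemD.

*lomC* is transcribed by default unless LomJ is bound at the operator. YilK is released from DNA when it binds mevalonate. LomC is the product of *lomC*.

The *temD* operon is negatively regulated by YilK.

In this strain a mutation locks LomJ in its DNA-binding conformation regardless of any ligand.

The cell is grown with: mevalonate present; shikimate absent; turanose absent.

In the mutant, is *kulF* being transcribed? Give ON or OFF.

OFF

Shikimate is absent, so TemW is active.
LomJ is constitutively active in this strain.
With repressor LomJ bound, *lomC* is not transcribed.
So LomC is not produced.
Mevalonate is present, so YilK is inactive.
With no repressor bound, *temD* is transcribed.
So TemD is produced and active.
With repressor TemW bound, *kulF* is not transcribed.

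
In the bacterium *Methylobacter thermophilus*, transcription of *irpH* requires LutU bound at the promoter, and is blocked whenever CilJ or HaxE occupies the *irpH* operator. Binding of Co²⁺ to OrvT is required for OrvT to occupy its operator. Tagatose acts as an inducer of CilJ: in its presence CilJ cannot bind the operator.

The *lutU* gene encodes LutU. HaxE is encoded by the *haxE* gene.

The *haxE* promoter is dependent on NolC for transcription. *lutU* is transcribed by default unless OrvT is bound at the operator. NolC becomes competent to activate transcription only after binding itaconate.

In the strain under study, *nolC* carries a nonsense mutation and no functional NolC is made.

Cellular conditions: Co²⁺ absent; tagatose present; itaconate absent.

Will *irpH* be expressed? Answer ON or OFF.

ON

Tagatose is present, so CilJ is inactive.
Co²⁺ is absent, so OrvT is inactive.
With no repressor bound, *lutU* is transcribed.
So LutU is produced and active.
NolC is non-functional in this strain, so it has no effect.
Required activator NolC is absent, so *haxE* is not transcribed.
So HaxE is not produced.
No repressor is bound and LutU is active, so *irpH* is transcribed.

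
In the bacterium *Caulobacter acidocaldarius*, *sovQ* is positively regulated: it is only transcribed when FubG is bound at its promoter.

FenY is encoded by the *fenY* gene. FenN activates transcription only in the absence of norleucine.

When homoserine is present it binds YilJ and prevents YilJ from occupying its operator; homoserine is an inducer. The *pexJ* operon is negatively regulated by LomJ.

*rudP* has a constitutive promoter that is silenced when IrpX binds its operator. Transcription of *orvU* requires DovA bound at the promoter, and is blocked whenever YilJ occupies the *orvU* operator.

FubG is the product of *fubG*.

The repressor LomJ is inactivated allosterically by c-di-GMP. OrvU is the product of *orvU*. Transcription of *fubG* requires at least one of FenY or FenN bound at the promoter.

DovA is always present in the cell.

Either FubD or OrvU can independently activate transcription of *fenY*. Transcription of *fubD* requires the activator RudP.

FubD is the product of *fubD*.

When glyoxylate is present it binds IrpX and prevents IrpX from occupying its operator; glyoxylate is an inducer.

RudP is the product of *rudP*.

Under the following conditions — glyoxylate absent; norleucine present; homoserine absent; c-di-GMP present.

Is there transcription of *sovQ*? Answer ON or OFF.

Glyoxylate is absent, so IrpX is active.
With repressor IrpX bound, *rudP* is not transcribed.
So RudP is not produced.
Required activator RudP is absent, so *fubD* is not transcribed.
So FubD is not produced.
DovA is produced constitutively and is active.
Homoserine is absent, so YilJ is active.
With repressor YilJ bound, *orvU* is not transcribed.
So OrvU is not produced.
No activator is available at the *fenY* promoter, so *fenY* is not transcribed.
So FenY is not produced.
Norleucine is present, so FenN is inactive.
No activator is available at the *fubG* promoter, so *fubG* is not transcribed.
So FubG is not produced.
Required activator FubG is absent, so *sovQ* is not transcribed.

OFF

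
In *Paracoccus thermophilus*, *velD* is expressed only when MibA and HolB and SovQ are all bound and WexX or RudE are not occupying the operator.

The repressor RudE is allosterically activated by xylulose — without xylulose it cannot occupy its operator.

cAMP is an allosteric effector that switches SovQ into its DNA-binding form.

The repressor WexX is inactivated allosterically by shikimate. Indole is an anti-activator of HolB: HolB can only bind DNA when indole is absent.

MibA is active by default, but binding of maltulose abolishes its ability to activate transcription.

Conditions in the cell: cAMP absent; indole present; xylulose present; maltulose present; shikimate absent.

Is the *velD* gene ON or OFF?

Maltulose is present, so MibA is inactive.
Shikimate is absent, so WexX is active.
Indole is present, so HolB is inactive.
Xylulose is present, so RudE is active.
cAMP is absent, so SovQ is inactive.
With repressor WexX bound, *velD* is not transcribed.

OFF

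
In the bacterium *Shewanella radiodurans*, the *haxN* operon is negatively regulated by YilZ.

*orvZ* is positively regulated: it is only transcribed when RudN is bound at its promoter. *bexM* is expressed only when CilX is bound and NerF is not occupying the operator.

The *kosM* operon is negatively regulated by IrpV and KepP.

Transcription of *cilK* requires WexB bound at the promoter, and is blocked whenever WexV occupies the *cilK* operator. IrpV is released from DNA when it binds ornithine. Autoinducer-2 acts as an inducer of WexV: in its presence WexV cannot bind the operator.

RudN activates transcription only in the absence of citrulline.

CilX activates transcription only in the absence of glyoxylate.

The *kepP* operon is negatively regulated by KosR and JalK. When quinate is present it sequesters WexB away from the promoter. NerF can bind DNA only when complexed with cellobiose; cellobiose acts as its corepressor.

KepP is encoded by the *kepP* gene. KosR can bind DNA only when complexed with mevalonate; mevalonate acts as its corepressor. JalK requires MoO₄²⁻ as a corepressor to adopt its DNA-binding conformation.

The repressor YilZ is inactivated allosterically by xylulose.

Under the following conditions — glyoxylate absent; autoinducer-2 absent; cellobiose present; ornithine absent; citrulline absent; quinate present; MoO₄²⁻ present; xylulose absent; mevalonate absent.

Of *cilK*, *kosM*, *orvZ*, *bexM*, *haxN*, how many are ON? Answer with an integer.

Quinate is present, so WexB is inactive.
Autoinducer-2 is absent, so WexV is active.
With repressor WexV bound, *cilK* is not transcribed.
→ *cilK* is OFF.
Ornithine is absent, so IrpV is active.
Mevalonate is absent, so KosR is inactive.
MoO₄²⁻ is present, so JalK is active.
With repressor JalK bound, *kepP* is not transcribed.
So KepP is not produced.
With repressor IrpV bound, *kosM* is not transcribed.
→ *kosM* is OFF.
Citrulline is absent, so RudN is active.
No repressor is bound and RudN is active, so *orvZ* is transcribed.
→ *orvZ* is ON.
Cellobiose is present, so NerF is active.
Glyoxylate is absent, so CilX is active.
With repressor NerF bound, *bexM* is not transcribed.
→ *bexM* is OFF.
Xylulose is absent, so YilZ is active.
With repressor YilZ bound, *haxN* is not transcribed.
→ *haxN* is OFF.
1 of the 5 genes is transcribed.

1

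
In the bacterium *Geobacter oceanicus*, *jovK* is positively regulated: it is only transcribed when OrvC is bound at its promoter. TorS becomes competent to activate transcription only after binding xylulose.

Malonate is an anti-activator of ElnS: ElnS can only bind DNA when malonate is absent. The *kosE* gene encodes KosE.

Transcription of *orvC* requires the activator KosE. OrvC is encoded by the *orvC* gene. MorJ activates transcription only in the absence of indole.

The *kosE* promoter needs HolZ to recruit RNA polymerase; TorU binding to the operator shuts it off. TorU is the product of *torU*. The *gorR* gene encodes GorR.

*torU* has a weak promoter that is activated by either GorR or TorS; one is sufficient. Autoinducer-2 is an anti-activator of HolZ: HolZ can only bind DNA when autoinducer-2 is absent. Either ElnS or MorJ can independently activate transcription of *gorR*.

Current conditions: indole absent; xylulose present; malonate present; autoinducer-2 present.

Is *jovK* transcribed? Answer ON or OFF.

Malonate is present, so ElnS is inactive.
Indole is absent, so MorJ is active.
Activator MorJ is present, so *gorR* is transcribed.
So GorR is produced and active.
Xylulose is present, so TorS is active.
Activator GorR is present, so *torU* is transcribed.
So TorU is produced and active.
Autoinducer-2 is present, so HolZ is inactive.
With repressor TorU bound, *kosE* is not transcribed.
So KosE is not produced.
Required activator KosE is absent, so *orvC* is not transcribed.
So OrvC is not produced.
Required activator OrvC is absent, so *jovK* is not transcribed.

OFF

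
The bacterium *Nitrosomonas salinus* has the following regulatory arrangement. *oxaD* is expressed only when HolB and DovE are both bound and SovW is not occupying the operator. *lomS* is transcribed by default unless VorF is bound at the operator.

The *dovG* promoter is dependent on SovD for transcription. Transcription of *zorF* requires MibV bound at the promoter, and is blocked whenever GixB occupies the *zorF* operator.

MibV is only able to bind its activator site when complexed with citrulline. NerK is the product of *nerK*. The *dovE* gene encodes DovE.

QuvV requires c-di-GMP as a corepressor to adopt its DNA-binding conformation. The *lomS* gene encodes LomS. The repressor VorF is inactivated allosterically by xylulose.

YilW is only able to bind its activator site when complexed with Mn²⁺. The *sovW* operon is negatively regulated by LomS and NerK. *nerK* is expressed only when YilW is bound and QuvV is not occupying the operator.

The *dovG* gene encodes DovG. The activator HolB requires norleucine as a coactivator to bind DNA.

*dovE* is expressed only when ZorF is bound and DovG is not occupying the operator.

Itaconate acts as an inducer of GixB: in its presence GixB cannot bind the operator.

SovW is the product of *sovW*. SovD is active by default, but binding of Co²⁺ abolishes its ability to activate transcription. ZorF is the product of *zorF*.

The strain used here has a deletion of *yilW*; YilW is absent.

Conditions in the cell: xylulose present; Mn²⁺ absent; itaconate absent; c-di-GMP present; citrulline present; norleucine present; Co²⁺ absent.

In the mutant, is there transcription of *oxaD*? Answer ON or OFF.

Norleucine is present, so HolB is active.
Itaconate is absent, so GixB is active.
Citrulline is present, so MibV is active.
With repressor GixB bound, *zorF* is not transcribed.
So ZorF is not produced.
Co²⁺ is absent, so SovD is active.
No repressor is bound and SovD is active, so *dovG* is transcribed.
So DovG is produced and active.
With repressor DovG bound, *dovE* is not transcribed.
So DovE is not produced.
Xylulose is present, so VorF is inactive.
With no repressor bound, *lomS* is transcribed.
So LomS is produced and active.
YilW is non-functional in this strain, so it has no effect.
c-di-GMP is present, so QuvV is active.
With repressor QuvV bound, *nerK* is not transcribed.
So NerK is not produced.
With repressor LomS bound, *sovW* is not transcribed.
So SovW is not produced.
Required activator DovE is absent, so *oxaD* is not transcribed.

OFF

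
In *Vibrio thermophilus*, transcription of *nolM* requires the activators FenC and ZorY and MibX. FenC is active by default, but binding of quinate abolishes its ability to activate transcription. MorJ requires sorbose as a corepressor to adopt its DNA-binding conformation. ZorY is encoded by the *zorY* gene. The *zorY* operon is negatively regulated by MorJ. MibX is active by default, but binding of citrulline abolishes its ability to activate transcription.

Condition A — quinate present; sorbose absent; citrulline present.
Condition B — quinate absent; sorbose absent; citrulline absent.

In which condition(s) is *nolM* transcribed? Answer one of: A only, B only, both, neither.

Condition A:
Quinate is present, so FenC is inactive.
Sorbose is absent, so MorJ is inactive.
With no repressor bound, *zorY* is transcribed.
So ZorY is produced and active.
Citrulline is present, so MibX is inactive.
Required activator FenC is absent, so *nolM* is not transcribed.
→ *nolM* is OFF in A.
Condition B:
Quinate is absent, so FenC is active.
Sorbose is absent, so MorJ is inactive.
With no repressor bound, *zorY* is transcribed.
So ZorY is produced and active.
Citrulline is absent, so MibX is active.
No repressor is bound and FenC and ZorY and MibX are active, so *nolM* is transcribed.
→ *nolM* is ON in B.

B only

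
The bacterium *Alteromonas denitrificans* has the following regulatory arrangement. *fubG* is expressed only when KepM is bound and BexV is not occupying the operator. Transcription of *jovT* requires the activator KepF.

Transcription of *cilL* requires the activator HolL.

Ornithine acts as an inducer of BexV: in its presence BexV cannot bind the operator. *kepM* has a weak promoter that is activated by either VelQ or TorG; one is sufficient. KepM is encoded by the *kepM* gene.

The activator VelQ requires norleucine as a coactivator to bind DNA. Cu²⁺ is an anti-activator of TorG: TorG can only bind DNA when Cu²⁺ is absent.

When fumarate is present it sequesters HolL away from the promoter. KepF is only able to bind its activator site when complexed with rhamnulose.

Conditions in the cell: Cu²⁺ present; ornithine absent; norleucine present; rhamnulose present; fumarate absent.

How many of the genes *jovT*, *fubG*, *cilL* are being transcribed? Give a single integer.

Rhamnulose is present, so KepF is active.
No repressor is bound and KepF is active, so *jovT* is transcribed.
→ *jovT* is ON.
Ornithine is absent, so BexV is active.
Norleucine is present, so VelQ is active.
Cu²⁺ is present, so TorG is inactive.
Activator VelQ is present, so *kepM* is transcribed.
So KepM is produced and active.
With repressor BexV bound, *fubG* is not transcribed.
→ *fubG* is OFF.
Fumarate is absent, so HolL is active.
No repressor is bound and HolL is active, so *cilL* is transcribed.
→ *cilL* is ON.
2 of the 3 genes are transcribed.

2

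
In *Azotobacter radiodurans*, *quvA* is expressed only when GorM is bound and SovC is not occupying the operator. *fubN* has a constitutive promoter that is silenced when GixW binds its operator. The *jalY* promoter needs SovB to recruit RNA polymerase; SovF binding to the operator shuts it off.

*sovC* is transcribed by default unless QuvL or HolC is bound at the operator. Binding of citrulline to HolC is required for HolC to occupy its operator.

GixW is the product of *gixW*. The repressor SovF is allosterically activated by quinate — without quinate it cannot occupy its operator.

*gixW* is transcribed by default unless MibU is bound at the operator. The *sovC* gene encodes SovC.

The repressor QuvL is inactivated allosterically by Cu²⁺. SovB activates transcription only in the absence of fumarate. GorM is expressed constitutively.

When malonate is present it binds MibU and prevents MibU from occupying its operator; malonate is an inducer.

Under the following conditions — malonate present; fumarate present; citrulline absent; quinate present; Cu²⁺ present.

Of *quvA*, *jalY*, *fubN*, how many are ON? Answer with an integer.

Cu²⁺ is present, so QuvL is inactive.
Citrulline is absent, so HolC is inactive.
With no repressor bound, *sovC* is transcribed.
So SovC is produced and active.
GorM is produced constitutively and is active.
With repressor SovC bound, *quvA* is not transcribed.
→ *quvA* is OFF.
Fumarate is present, so SovB is inactive.
Quinate is present, so SovF is active.
With repressor SovF bound, *jalY* is not transcribed.
→ *jalY* is OFF.
Malonate is present, so MibU is inactive.
With no repressor bound, *gixW* is transcribed.
So GixW is produced and active.
With repressor GixW bound, *fubN* is not transcribed.
→ *fubN* is OFF.
0 of the 3 genes are transcribed.

0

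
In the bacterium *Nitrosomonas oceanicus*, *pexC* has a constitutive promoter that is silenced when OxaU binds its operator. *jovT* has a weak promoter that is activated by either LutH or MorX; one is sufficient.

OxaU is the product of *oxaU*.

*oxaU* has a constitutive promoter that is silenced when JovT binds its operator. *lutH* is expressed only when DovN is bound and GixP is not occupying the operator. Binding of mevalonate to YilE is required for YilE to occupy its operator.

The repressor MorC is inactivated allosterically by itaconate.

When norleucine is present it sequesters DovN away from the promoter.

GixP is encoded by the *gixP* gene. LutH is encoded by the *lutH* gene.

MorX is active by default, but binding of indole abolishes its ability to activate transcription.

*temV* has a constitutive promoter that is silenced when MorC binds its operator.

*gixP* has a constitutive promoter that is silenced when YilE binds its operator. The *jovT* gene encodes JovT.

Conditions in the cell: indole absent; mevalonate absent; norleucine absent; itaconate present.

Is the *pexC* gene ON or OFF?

ON

Mevalonate is absent, so YilE is inactive.
With no repressor bound, *gixP* is transcribed.
So GixP is produced and active.
Norleucine is absent, so DovN is active.
With repressor GixP bound, *lutH* is not transcribed.
So LutH is not produced.
Indole is absent, so MorX is active.
Activator MorX is present, so *jovT* is transcribed.
So JovT is produced and active.
With repressor JovT bound, *oxaU* is not transcribed.
So OxaU is not produced.
With no repressor bound, *pexC* is transcribed.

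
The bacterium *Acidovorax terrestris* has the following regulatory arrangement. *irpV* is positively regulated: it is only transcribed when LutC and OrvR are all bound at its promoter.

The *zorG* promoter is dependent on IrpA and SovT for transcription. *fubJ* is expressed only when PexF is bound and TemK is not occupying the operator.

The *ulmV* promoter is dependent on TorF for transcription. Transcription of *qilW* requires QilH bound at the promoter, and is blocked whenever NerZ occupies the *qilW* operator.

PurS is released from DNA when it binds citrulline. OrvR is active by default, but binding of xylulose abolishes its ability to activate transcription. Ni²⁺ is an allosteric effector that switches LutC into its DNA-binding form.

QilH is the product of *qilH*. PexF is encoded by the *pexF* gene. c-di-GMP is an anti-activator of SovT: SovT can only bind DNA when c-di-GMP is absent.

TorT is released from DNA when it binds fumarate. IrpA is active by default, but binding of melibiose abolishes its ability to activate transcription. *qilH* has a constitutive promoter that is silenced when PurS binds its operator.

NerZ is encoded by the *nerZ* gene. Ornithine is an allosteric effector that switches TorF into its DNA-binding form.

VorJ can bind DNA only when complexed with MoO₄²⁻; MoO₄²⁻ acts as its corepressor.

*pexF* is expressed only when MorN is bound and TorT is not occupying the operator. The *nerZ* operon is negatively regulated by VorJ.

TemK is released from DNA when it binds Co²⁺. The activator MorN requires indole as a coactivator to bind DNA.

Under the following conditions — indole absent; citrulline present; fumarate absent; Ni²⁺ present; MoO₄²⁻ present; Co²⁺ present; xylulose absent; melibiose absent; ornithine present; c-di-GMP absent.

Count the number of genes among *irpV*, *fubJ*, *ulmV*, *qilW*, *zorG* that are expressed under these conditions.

4

Ni²⁺ is present, so LutC is active.
Xylulose is absent, so OrvR is active.
No repressor is bound and LutC and OrvR are active, so *irpV* is transcribed.
→ *irpV* is ON.
Co²⁺ is present, so TemK is inactive.
Fumarate is absent, so TorT is active.
Indole is absent, so MorN is inactive.
With repressor TorT bound, *pexF* is not transcribed.
So PexF is not produced.
Required activator PexF is absent, so *fubJ* is not transcribed.
→ *fubJ* is OFF.
Ornithine is present, so TorF is active.
No repressor is bound and TorF is active, so *ulmV* is transcribed.
→ *ulmV* is ON.
MoO₄²⁻ is present, so VorJ is active.
With repressor VorJ bound, *nerZ* is not transcribed.
So NerZ is not produced.
Citrulline is present, so PurS is inactive.
With no repressor bound, *qilH* is transcribed.
So QilH is produced and active.
No repressor is bound and QilH is active, so *qilW* is transcribed.
→ *qilW* is ON.
Melibiose is absent, so IrpA is active.
c-di-GMP is absent, so SovT is active.
No repressor is bound and IrpA and SovT are active, so *zorG* is transcribed.
→ *zorG* is ON.
4 of the 5 genes are transcribed.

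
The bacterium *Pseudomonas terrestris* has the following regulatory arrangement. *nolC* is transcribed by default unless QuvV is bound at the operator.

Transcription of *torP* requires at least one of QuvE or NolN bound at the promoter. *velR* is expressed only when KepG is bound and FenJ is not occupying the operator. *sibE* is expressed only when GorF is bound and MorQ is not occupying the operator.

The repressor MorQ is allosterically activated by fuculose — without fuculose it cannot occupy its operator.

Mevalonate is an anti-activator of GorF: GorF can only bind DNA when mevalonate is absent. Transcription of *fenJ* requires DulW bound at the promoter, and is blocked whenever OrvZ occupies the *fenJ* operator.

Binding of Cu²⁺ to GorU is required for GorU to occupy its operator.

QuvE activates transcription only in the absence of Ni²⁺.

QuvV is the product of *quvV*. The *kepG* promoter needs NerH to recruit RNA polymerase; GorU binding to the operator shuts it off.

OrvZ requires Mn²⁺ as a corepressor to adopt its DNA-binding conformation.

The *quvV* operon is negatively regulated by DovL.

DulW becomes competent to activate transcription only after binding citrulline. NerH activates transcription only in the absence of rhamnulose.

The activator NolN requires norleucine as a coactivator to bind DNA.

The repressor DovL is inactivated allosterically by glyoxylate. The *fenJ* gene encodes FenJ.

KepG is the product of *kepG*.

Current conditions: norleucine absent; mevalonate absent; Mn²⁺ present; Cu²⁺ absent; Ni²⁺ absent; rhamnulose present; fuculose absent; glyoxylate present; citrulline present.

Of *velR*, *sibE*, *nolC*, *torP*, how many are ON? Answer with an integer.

2

Mn²⁺ is present, so OrvZ is active.
Citrulline is present, so DulW is active.
With repressor OrvZ bound, *fenJ* is not transcribed.
So FenJ is not produced.
Cu²⁺ is absent, so GorU is inactive.
Rhamnulose is present, so NerH is inactive.
Required activator NerH is absent, so *kepG* is not transcribed.
So KepG is not produced.
Required activator KepG is absent, so *velR* is not transcribed.
→ *velR* is OFF.
Mevalonate is absent, so GorF is active.
Fuculose is absent, so MorQ is inactive.
No repressor is bound and GorF is active, so *sibE* is transcribed.
→ *sibE* is ON.
Glyoxylate is present, so DovL is inactive.
With no repressor bound, *quvV* is transcribed.
So QuvV is produced and active.
With repressor QuvV bound, *nolC* is not transcribed.
→ *nolC* is OFF.
Ni²⁺ is absent, so QuvE is active.
Norleucine is absent, so NolN is inactive.
Activator QuvE is present, so *torP* is transcribed.
→ *torP* is ON.
2 of the 4 genes are transcribed.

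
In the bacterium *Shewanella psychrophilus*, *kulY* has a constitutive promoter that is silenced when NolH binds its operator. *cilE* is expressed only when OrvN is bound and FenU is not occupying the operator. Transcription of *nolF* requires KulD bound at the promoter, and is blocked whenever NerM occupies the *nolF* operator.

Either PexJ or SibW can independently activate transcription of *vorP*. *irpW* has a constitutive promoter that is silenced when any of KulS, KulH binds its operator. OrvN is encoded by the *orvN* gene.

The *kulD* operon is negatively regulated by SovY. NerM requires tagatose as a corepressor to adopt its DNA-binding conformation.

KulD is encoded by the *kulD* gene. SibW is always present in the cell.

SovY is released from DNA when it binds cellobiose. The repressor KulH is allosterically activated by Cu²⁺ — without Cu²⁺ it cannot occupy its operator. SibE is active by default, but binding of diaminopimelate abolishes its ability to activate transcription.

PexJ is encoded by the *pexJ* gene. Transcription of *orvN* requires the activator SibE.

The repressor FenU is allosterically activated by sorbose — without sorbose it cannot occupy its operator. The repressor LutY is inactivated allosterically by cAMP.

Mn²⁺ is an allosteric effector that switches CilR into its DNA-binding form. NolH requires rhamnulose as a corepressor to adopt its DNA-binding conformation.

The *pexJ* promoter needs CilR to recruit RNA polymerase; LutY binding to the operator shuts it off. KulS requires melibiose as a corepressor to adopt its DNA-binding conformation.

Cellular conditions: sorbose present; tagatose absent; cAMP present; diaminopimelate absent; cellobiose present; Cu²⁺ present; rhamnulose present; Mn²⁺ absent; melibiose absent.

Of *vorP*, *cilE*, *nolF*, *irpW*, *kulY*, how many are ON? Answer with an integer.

2

cAMP is present, so LutY is inactive.
Mn²⁺ is absent, so CilR is inactive.
Required activator CilR is absent, so *pexJ* is not transcribed.
So PexJ is not produced.
SibW is produced constitutively and is active.
Activator SibW is present, so *vorP* is transcribed.
→ *vorP* is ON.
Diaminopimelate is absent, so SibE is active.
No repressor is bound and SibE is active, so *orvN* is transcribed.
So OrvN is produced and active.
Sorbose is present, so FenU is active.
With repressor FenU bound, *cilE* is not transcribed.
→ *cilE* is OFF.
Tagatose is absent, so NerM is inactive.
Cellobiose is present, so SovY is inactive.
With no repressor bound, *kulD* is transcribed.
So KulD is produced and active.
No repressor is bound and KulD is active, so *nolF* is transcribed.
→ *nolF* is ON.
Melibiose is absent, so KulS is inactive.
Cu²⁺ is present, so KulH is active.
With repressor KulH bound, *irpW* is not transcribed.
→ *irpW* is OFF.
Rhamnulose is present, so NolH is active.
With repressor NolH bound, *kulY* is not transcribed.
→ *kulY* is OFF.
2 of the 5 genes are transcribed.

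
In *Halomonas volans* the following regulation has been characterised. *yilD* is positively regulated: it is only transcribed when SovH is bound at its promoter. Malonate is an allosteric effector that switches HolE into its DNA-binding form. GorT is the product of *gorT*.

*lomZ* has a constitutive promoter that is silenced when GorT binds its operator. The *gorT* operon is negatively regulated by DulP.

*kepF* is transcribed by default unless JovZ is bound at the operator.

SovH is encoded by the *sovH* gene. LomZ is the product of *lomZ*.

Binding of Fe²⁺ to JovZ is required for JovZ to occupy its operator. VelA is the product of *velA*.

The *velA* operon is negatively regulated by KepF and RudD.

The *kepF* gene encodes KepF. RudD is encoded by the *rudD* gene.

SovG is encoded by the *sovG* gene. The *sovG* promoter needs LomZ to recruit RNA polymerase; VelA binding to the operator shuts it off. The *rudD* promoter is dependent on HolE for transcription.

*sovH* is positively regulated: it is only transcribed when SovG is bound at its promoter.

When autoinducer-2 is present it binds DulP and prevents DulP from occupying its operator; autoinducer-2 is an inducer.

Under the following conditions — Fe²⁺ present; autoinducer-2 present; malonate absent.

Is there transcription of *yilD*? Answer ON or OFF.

Fe²⁺ is present, so JovZ is active.
With repressor JovZ bound, *kepF* is not transcribed.
So KepF is not produced.
Malonate is absent, so HolE is inactive.
Required activator HolE is absent, so *rudD* is not transcribed.
So RudD is not produced.
With no repressor bound, *velA* is transcribed.
So VelA is produced and active.
Autoinducer-2 is present, so DulP is inactive.
With no repressor bound, *gorT* is transcribed.
So GorT is produced and active.
With repressor GorT bound, *lomZ* is not transcribed.
So LomZ is not produced.
With repressor VelA bound, *sovG* is not transcribed.
So SovG is not produced.
Required activator SovG is absent, so *sovH* is not transcribed.
So SovH is not produced.
Required activator SovH is absent, so *yilD* is not transcribed.

OFF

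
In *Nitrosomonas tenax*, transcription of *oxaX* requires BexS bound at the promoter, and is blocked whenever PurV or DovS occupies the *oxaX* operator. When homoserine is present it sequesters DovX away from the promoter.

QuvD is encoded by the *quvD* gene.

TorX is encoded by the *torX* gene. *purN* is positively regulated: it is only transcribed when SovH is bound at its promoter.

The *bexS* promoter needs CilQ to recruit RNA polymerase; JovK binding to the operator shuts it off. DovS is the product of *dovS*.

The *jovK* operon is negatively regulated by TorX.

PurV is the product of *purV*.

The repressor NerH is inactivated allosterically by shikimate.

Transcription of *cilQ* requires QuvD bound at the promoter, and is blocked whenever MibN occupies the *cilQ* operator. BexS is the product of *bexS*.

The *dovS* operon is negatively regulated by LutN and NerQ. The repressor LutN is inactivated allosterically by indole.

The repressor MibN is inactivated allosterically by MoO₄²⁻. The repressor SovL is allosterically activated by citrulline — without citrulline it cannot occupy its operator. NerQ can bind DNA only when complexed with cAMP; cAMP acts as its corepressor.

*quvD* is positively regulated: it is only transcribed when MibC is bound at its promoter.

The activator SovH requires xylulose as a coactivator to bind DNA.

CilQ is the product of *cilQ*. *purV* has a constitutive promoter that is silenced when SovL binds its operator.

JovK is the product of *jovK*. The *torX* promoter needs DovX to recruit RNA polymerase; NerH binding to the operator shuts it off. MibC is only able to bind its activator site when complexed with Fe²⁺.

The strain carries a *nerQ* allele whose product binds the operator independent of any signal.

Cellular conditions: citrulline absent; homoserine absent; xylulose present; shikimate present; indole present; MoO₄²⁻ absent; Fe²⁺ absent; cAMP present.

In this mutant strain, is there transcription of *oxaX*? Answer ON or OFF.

Citrulline is absent, so SovL is inactive.
With no repressor bound, *purV* is transcribed.
So PurV is produced and active.
Shikimate is present, so NerH is inactive.
Homoserine is absent, so DovX is active.
No repressor is bound and DovX is active, so *torX* is transcribed.
So TorX is produced and active.
With repressor TorX bound, *jovK* is not transcribed.
So JovK is not produced.
Fe²⁺ is absent, so MibC is inactive.
Required activator MibC is absent, so *quvD* is not transcribed.
So QuvD is not produced.
MoO₄²⁻ is absent, so MibN is active.
With repressor MibN bound, *cilQ* is not transcribed.
So CilQ is not produced.
Required activator CilQ is absent, so *bexS* is not transcribed.
So BexS is not produced.
Indole is present, so LutN is inactive.
NerQ is constitutively active in this strain.
With repressor NerQ bound, *dovS* is not transcribed.
So DovS is not produced.
With repressor PurV bound, *oxaX* is not transcribed.

OFF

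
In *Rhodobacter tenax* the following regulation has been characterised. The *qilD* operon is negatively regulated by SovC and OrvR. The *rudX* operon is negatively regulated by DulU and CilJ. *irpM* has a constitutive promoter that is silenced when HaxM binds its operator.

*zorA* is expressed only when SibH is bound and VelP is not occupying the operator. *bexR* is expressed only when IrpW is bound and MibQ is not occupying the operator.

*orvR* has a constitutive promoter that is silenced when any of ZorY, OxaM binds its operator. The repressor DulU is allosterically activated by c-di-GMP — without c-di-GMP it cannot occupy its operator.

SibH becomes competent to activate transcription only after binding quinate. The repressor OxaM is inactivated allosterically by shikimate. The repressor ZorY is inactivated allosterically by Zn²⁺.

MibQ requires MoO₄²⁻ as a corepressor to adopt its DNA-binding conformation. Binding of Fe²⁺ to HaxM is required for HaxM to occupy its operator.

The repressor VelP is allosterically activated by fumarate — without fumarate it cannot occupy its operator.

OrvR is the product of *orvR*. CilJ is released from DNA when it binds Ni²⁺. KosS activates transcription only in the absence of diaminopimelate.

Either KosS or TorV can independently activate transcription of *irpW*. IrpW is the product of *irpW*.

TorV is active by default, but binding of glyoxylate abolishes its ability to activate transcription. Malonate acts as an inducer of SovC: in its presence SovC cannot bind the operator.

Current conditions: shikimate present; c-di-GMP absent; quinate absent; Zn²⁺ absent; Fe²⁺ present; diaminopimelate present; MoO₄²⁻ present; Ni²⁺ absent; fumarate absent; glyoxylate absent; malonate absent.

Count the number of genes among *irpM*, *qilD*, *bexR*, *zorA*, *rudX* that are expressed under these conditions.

0

Fe²⁺ is present, so HaxM is active.
With repressor HaxM bound, *irpM* is not transcribed.
→ *irpM* is OFF.
Malonate is absent, so SovC is active.
Zn²⁺ is absent, so ZorY is active.
Shikimate is present, so OxaM is inactive.
With repressor ZorY bound, *orvR* is not transcribed.
So OrvR is not produced.
With repressor SovC bound, *qilD* is not transcribed.
→ *qilD* is OFF.
MoO₄²⁻ is present, so MibQ is active.
Diaminopimelate is present, so KosS is inactive.
Glyoxylate is absent, so TorV is active.
Activator TorV is present, so *irpW* is transcribed.
So IrpW is produced and active.
With repressor MibQ bound, *bexR* is not transcribed.
→ *bexR* is OFF.
Fumarate is absent, so VelP is inactive.
Quinate is absent, so SibH is inactive.
Required activator SibH is absent, so *zorA* is not transcribed.
→ *zorA* is OFF.
c-di-GMP is absent, so DulU is inactive.
Ni²⁺ is absent, so CilJ is active.
With repressor CilJ bound, *rudX* is not transcribed.
→ *rudX* is OFF.
0 of the 5 genes are transcribed.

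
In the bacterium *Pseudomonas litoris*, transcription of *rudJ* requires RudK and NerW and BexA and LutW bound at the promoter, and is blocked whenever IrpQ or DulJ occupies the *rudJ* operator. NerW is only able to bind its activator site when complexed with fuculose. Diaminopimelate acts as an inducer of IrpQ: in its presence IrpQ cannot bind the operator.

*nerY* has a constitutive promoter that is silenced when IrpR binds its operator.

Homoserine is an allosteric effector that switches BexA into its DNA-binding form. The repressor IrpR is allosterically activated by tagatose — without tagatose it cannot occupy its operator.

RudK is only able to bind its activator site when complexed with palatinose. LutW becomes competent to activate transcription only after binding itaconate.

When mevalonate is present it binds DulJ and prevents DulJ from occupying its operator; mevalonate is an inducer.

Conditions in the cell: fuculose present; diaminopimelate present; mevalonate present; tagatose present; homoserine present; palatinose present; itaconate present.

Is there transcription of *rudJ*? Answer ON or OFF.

ON

Palatinose is present, so RudK is active.
Diaminopimelate is present, so IrpQ is inactive.
Fuculose is present, so NerW is active.
Homoserine is present, so BexA is active.
Mevalonate is present, so DulJ is inactive.
Itaconate is present, so LutW is active.
No repressor is bound and RudK and NerW and BexA and LutW are active, so *rudJ* is transcribed.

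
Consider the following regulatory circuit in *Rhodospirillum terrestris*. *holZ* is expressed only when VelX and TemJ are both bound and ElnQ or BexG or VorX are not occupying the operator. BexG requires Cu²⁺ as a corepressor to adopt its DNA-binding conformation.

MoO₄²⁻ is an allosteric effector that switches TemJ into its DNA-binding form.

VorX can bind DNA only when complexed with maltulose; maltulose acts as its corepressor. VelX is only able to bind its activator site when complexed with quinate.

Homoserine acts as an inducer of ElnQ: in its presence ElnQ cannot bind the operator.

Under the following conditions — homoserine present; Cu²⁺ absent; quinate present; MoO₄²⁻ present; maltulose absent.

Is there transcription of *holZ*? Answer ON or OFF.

ON

Homoserine is present, so ElnQ is inactive.
Cu²⁺ is absent, so BexG is inactive.
Maltulose is absent, so VorX is inactive.
Quinate is present, so VelX is active.
MoO₄²⁻ is present, so TemJ is active.
No repressor is bound and VelX and TemJ are active, so *holZ* is transcribed.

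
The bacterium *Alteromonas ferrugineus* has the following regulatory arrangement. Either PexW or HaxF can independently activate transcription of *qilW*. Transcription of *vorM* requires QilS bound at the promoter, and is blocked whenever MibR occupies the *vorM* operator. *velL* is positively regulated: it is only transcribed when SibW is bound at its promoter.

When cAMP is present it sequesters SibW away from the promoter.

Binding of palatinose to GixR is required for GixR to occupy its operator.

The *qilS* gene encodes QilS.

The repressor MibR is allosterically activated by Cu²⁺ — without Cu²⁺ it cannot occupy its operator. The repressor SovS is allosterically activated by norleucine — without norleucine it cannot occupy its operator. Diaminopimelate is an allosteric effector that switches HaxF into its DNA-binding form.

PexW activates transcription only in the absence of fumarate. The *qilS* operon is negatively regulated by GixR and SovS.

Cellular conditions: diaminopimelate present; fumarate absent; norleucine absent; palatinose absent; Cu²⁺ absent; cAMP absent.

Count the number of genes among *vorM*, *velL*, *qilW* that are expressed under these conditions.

Cu²⁺ is absent, so MibR is inactive.
Palatinose is absent, so GixR is inactive.
Norleucine is absent, so SovS is inactive.
With no repressor bound, *qilS* is transcribed.
So QilS is produced and active.
No repressor is bound and QilS is active, so *vorM* is transcribed.
→ *vorM* is ON.
cAMP is absent, so SibW is active.
No repressor is bound and SibW is active, so *velL* is transcribed.
→ *velL* is ON.
Fumarate is absent, so PexW is active.
Diaminopimelate is present, so HaxF is active.
Activator PexW is present, so *qilW* is transcribed.
→ *qilW* is ON.
3 of the 3 genes are transcribed.

3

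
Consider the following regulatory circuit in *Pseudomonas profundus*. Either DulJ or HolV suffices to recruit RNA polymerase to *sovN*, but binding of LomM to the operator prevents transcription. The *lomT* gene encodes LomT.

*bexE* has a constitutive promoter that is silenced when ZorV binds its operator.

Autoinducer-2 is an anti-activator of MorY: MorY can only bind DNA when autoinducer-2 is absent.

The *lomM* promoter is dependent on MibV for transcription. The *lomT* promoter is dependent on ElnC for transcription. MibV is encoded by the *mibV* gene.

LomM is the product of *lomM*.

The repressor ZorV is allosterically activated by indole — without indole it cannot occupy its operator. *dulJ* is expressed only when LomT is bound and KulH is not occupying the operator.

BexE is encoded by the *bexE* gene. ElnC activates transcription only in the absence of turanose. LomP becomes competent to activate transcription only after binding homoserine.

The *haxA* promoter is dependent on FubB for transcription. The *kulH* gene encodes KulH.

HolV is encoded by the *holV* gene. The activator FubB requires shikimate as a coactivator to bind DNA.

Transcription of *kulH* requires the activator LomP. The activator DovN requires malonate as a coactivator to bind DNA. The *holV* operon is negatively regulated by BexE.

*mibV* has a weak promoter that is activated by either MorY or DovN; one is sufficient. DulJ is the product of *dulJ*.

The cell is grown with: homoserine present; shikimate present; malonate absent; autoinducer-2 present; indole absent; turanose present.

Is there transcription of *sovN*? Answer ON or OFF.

OFF

Turanose is present, so ElnC is inactive.
Required activator ElnC is absent, so *lomT* is not transcribed.
So LomT is not produced.
Homoserine is present, so LomP is active.
No repressor is bound and LomP is active, so *kulH* is transcribed.
So KulH is produced and active.
With repressor KulH bound, *dulJ* is not transcribed.
So DulJ is not produced.
Indole is absent, so ZorV is inactive.
With no repressor bound, *bexE* is transcribed.
So BexE is produced and active.
With repressor BexE bound, *holV* is not transcribed.
So HolV is not produced.
Autoinducer-2 is present, so MorY is inactive.
Malonate is absent, so DovN is inactive.
No activator is available at the *mibV* promoter, so *mibV* is not transcribed.
So MibV is not produced.
Required activator MibV is absent, so *lomM* is not transcribed.
So LomM is not produced.
No activator is available at the *sovN* promoter, so *sovN* is not transcribed.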